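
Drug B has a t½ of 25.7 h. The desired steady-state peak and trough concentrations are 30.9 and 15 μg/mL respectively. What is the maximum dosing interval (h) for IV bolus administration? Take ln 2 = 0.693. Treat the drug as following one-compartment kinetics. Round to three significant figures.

26.8 h

k = 0.693 / t½ = 0.693 / 25.7 = 0.02696 h⁻¹
Between IV bolus doses, concentration decays as C = C₀·e^(−kτ), so C_peak/C_trough = e^(kτ).
τ_max = ln(C_peak/C_trough) / k = ln(30.9/15) / 0.02696 = 0.7227 / 0.02696 = 26.81 h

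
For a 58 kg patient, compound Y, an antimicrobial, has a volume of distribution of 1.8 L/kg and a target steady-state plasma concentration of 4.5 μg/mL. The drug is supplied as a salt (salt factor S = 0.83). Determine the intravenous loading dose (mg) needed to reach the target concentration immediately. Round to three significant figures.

Total Vd = 1.8 × 58 = 104.4 L
LD = Vd × C / S = 104.4 × 4.500 / 0.83 = 566.0 mg

566 mg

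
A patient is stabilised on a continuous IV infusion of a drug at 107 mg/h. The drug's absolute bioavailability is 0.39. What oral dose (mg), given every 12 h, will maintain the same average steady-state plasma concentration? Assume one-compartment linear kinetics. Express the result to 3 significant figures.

To maintain the same Css, the systemic dosing rate must be unchanged: F·D/τ = infusion rate.
D = rate × τ / F = 107 × 12 / 0.39 = 3292 mg

3290 mg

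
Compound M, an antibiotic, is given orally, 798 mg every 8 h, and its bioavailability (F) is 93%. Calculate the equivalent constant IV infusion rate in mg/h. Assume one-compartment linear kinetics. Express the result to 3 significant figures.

92.8 mg/h

Equivalent systemic input: infusion rate = F·D/τ.
Rate = 0.93 × 798 / 8 = 92.77 mg/h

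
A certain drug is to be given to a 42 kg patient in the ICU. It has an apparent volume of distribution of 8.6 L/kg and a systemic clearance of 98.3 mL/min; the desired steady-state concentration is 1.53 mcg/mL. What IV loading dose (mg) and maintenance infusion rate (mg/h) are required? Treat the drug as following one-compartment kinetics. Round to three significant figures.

Vd = 8.6 L/kg × 42 kg = 361.2 L
LD = Vd · C_target = 361.2 × 1.53 = 552.6 mg
Convert clearance: 98.3 mL/min × 60 min/h ÷ 1000 mL/L = 5.898 L/h
Maintenance infusion rate = CL × Css = 5.898 × 1.53 = 9.024 mg/h

(a) 553 mg; (b) 9.02 mg/h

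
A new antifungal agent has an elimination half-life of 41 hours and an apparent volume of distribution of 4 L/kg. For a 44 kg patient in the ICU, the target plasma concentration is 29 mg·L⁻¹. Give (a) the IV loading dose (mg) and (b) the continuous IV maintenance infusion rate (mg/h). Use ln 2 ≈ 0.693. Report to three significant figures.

Vd(total) = 44 kg × 4 L/kg = 176.0 L
LD = Vd × C = 176.0 × 29 = 5104 mg
CL = 0.693 × Vd / t½ = 0.693 × 176.0 / 41 = 2.975 L/h
Infusion rate = CL × Css = 2.975 × 29 = 86.28 mg/h

(a) 5100 mg; (b) 86.3 mg/h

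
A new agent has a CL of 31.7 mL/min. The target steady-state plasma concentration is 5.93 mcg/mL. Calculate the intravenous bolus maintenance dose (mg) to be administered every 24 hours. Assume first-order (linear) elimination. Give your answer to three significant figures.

Convert clearance: 31.7 mL/min × 60 min/h ÷ 1000 mL/L = 1.902 L/h
D = CL × Css × τ = 1.902 × 5.93 × 24 = 270.7 mg

271 mg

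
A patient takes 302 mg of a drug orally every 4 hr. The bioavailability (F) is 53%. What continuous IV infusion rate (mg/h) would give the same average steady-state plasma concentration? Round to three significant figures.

Equivalent systemic input: infusion rate = F·D/τ.
Rate = 0.53 × 302 / 4 = 40.02 mg/h

40.0 mg/h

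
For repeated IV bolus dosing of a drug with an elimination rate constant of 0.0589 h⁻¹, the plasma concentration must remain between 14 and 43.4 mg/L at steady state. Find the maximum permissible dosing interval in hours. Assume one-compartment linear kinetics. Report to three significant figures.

Between IV bolus doses, concentration decays as C = C₀·e^(−kτ), so C_peak/C_trough = e^(kτ).
τ_max = ln(C_peak/C_trough) / k = ln(43.4/14) / 0.05890 = 1.131 / 0.05890 = 19.20 h

19.2 h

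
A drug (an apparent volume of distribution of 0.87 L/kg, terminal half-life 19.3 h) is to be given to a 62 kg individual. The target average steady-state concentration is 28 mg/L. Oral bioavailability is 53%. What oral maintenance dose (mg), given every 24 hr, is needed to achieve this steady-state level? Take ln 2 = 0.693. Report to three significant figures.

2460 mg

Vd(total) = 62 kg × 0.87 L/kg = 53.94 L
CL = 0.693 × Vd / t½ = 0.693 × 53.94 / 19.3 = 1.937 L/h
D = CL × Css × τ / F = 1.937 × 28 × 24 / 0.53 = 2456 mg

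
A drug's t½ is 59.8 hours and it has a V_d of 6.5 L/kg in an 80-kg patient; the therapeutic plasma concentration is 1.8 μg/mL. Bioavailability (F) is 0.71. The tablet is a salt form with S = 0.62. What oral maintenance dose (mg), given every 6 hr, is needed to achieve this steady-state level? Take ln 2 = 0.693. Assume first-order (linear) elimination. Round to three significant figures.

148 mg

Vd(total) = 80 kg × 6.5 L/kg = 520.0 L
k = 0.693/59.8 = 0.01159 h⁻¹, so CL = k·Vd = 0.01159 × 520.0 = 6.027 L/h
D = CL × Css × τ / F / S = 6.027 × 1.8 × 6 / 0.71 / 0.62 = 147.9 mg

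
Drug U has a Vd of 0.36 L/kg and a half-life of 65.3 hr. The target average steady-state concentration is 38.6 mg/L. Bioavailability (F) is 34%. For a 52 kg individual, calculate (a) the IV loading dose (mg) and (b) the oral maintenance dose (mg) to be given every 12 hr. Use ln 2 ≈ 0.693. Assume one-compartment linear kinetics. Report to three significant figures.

(a) 723 mg; (b) 271 mg

Total Vd = 0.36 × 52 = 18.72 L
LD = Vd × C = 18.72 × 38.6 = 722.6 mg
CL = 0.693 × Vd / t½ = 0.693 × 18.72 / 65.3 = 0.1987 L/h
D = CL × Css × τ / F = 0.1987 × 38.6 × 12 / 0.34 = 270.7 mg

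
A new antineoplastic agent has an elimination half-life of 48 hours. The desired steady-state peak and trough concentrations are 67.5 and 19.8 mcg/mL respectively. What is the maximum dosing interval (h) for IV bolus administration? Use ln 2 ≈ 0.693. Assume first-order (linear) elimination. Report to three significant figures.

k = 0.693 / t½ = 0.693 / 48 = 0.01444 h⁻¹
Between IV bolus doses, concentration decays as C = C₀·e^(−kτ), so C_peak/C_trough = e^(kτ).
τ_max = ln(C_peak/C_trough) / k = ln(67.5/19.8) / 0.01444 = 1.226 / 0.01444 = 84.90 h

84.9 h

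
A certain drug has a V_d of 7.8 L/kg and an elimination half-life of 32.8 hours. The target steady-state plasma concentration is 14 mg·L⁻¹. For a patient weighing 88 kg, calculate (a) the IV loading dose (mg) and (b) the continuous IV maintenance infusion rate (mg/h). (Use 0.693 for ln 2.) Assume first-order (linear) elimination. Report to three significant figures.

(a) 9610 mg; (b) 203 mg/h

Total Vd = 7.8 × 88 = 686.4 L
LD = Vd × C = 686.4 × 14 = 9610 mg
CL = 0.693 × Vd / t½ = 0.693 × 686.4 / 32.8 = 14.50 L/h
Infusion rate = CL × Css = 14.50 × 14 = 203.0 mg/h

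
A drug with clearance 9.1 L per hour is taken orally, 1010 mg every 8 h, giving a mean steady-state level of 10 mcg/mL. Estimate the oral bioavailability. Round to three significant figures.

F·D/τ = CL·Css at steady state → F = CL·Css·τ / D.
F = 9.1 × 10 × 8 / 1010 = 0.721

0.721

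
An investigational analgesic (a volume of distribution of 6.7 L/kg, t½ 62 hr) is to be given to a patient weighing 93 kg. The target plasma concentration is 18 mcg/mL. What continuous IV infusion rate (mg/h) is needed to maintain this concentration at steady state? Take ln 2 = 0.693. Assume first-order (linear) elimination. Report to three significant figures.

Total Vd = 6.7 × 93 = 623.1 L
CL = 0.693 × Vd / t½ = 0.693 × 623.1 / 62 = 6.965 L/h
Infusion rate = CL × Css = 6.965 × 18 = 125.4 mg/h

125 mg/h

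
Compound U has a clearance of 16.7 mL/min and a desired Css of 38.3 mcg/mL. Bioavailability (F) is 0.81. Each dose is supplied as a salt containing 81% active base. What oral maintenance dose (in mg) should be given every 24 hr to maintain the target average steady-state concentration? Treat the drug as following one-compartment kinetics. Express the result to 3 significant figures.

CL = 16.7 mL/min × 60/1000 = 1.002 L/h
D = CL × Css × τ / F / S = 1.002 × 38.3 × 24 / 0.81 / 0.81 = 1404 mg

1400 mg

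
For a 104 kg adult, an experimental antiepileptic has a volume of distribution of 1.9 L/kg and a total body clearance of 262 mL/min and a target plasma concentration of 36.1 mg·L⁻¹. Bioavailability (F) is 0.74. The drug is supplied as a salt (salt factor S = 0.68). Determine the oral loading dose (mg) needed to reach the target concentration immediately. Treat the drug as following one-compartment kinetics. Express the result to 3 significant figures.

Total Vd = 1.9 × 104 = 197.6 L
The loading dose fills Vd to the target concentration.
LD = Vd × C / F / S = 197.6 × 36.10 / 0.74 / 0.68 = 14180 mg

14200 mg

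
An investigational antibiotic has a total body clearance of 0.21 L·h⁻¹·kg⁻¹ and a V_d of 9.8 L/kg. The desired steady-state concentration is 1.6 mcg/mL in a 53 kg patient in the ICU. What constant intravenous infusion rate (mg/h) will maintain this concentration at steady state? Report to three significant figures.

CL = 0.21 L·h⁻¹·kg⁻¹ × 53 kg = 11.13 L/h
Maintenance depends on clearance, not Vd — rate in must match rate out.
Rate = CL × Css = 11.13 × 1.6 = 17.81 mg/h

17.8 mg/h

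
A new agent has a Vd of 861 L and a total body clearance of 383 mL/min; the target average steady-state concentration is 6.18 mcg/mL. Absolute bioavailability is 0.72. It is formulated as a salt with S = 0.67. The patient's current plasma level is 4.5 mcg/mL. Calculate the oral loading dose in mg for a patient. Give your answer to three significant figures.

3000 mg

Concentration deficit ΔC = 6.18 − 4.5 = 1.680 mg/L
LD = Vd × ΔC / F / S = 861.0 × 1.680 / 0.72 / 0.67 = 2999 mg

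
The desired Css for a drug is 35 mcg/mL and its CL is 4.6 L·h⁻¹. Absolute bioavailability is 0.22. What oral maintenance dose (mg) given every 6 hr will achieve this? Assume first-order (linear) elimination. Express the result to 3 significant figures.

4390 mg

D = CL × Css × τ / F = 4.600 × 35 × 6 / 0.22 = 4391 mg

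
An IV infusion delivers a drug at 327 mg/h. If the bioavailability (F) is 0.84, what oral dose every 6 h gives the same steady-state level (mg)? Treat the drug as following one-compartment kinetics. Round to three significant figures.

To maintain the same Css, the systemic dosing rate must be unchanged: F·D/τ = infusion rate.
D = rate × τ / F = 327 × 6 / 0.84 = 2336 mg

2340 mg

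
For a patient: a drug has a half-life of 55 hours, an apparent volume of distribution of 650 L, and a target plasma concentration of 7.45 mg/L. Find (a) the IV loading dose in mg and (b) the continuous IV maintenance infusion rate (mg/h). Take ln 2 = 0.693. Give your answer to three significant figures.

(a) 4840 mg; (b) 61.0 mg/h

LD = Vd × C = 650.0 × 7.45 = 4843 mg
CL = 0.693 × Vd / t½ = 0.693 × 650.0 / 55 = 8.190 L/h
Infusion rate = CL × Css = 8.190 × 7.45 = 61.02 mg/h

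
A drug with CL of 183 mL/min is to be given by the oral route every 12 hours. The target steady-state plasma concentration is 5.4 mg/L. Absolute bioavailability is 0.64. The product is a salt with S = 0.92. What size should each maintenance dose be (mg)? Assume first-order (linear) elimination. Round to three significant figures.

1210 mg

Convert clearance: 183 mL/min × 60 min/h ÷ 1000 mL/L = 10.98 L/h
At steady state, dose per interval replaces the amount cleared in that interval: F·S·D/τ = CL·Css.
D = CL × Css × τ / F / S = 10.98 × 5.4 × 12 / 0.64 / 0.92 = 1208 mg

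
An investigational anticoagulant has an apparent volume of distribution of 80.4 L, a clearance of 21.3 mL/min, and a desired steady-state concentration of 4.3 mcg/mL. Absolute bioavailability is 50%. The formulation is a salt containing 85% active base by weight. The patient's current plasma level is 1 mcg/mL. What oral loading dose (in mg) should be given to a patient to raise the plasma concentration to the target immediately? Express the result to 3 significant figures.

LD is governed by Vd — clearance does not enter the loading-dose calculation.
Concentration deficit ΔC = 4.3 − 1 = 3.300 mg/L
LD = Vd × ΔC / F / S = 80.40 × 3.300 / 0.5 / 0.85 = 624.3 mg

624 mg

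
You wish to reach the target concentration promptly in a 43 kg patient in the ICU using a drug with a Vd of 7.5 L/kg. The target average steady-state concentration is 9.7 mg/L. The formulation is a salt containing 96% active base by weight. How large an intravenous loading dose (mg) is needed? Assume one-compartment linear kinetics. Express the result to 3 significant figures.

Vd(total) = 43 kg × 7.5 L/kg = 322.5 L
LD = Vd × C / S = 322.5 × 9.700 / 0.96 = 3259 mg

3260 mg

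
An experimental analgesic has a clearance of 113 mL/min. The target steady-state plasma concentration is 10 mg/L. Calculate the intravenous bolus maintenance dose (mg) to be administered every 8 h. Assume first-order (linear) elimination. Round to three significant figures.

Convert clearance: 113 mL/min × 60 min/h ÷ 1000 mL/L = 6.780 L/h
D = CL × Css × τ = 6.780 × 10 × 8 = 542.4 mg

542 mg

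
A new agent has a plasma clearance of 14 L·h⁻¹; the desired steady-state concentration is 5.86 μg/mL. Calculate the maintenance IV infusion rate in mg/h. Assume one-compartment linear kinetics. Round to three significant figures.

82.0 mg/h

Infusion rate = CL · Css = 14.00 L/h × 5.86 mg/L = 82.04 mg/h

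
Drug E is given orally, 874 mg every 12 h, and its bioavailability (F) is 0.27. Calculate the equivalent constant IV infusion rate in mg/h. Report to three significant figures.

Equivalent systemic input: infusion rate = F·D/τ.
Rate = 0.27 × 874 / 12 = 19.67 mg/h

19.7 mg/h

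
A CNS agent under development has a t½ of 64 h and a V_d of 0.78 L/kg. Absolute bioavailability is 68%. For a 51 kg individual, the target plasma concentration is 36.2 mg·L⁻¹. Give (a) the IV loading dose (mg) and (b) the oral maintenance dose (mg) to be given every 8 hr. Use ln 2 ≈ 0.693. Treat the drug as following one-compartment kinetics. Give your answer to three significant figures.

Vd = 0.78 L/kg × 51 kg = 39.78 L
LD = Vd × C = 39.78 × 36.2 = 1440 mg
CL = 0.693 × Vd / t½ = 0.693 × 39.78 / 64 = 0.4307 L/h
D = CL × Css × τ / F = 0.4307 × 36.2 × 8 / 0.68 = 183.4 mg

(a) 1440 mg; (b) 183 mg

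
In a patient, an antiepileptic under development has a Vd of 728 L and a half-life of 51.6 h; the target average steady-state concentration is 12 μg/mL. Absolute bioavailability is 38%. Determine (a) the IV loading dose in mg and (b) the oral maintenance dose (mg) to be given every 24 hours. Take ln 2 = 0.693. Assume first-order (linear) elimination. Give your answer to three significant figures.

(a) 8740 mg; (b) 7410 mg

LD = Vd × C = 728.0 × 12 = 8736 mg
CL = 0.693 × Vd / t½ = 0.693 × 728.0 / 51.6 = 9.777 L/h
D = CL × Css × τ / F = 9.777 × 12 × 24 / 0.38 = 7410 mg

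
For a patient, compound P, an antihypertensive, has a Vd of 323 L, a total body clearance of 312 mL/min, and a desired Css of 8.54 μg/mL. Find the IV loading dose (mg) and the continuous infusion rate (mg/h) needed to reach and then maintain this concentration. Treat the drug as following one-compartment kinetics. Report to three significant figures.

Loading: fill Vd to C_target → 323.0 L × 8.54 mg/L = 2758 mg
Convert clearance: 312 mL/min × 60 min/h ÷ 1000 mL/L = 18.72 L/h
Maintenance: replace elimination → rate = CL × Css = 18.72 × 8.54 = 159.9 mg/h

(a) 2760 mg; (b) 160 mg/h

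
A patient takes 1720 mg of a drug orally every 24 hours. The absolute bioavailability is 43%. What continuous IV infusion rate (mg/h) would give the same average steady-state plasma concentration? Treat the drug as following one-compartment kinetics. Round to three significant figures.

30.8 mg/h

Equivalent systemic input: infusion rate = F·D/τ.
Rate = 0.43 × 1720 / 24 = 30.82 mg/h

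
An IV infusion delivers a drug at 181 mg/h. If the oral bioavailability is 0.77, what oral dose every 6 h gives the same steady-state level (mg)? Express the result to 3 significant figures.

To maintain the same Css, the systemic dosing rate must be unchanged: F·D/τ = infusion rate.
D = rate × τ / F = 181 × 6 / 0.77 = 1410 mg

1410 mg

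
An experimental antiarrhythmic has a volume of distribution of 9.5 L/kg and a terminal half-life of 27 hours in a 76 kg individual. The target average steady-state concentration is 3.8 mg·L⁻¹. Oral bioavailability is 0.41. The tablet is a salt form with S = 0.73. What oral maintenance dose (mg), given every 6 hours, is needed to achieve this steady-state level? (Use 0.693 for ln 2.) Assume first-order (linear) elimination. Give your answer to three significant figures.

1410 mg

Vd = 9.5 L/kg × 76 kg = 722.0 L
CL = ln 2 · Vd / t½ = 0.693 × 722.0 / 27 = 18.53 L/h
D = CL × Css × τ / F / S = 18.53 × 3.8 × 6 / 0.41 / 0.73 = 1412 mg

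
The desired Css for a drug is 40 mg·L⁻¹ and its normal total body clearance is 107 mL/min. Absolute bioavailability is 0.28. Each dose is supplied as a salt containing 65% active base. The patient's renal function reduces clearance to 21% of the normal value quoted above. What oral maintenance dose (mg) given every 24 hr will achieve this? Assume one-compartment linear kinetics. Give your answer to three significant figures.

7110 mg

Convert clearance: 107 mL/min × 60 min/h ÷ 1000 mL/L = 6.420 L/h
Patient clearance = 0.21 × 6.420 = 1.348 L/h
D = CL × Css × τ / F / S = 1.348 × 40 × 24 / 0.28 / 0.65 = 7110 mg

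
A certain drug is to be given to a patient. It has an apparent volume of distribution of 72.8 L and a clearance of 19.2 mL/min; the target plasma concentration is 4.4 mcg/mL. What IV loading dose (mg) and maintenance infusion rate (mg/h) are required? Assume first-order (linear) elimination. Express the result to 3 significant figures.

Loading dose = Vd × C = 72.80 × 4.4 = 320.3 mg
CL = 19.2 mL/min × 60/1000 = 1.152 L/h
Infusion rate = 1.152 L/h × 4.4 mg/L = 5.069 mg/h

(a) 320 mg; (b) 5.07 mg/h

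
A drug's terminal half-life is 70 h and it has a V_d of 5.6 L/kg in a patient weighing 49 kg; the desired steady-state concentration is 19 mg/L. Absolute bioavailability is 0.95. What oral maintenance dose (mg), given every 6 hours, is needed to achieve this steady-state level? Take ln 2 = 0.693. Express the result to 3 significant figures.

Vd = 5.6 L/kg × 49 kg = 274.4 L
CL = 0.693 × Vd / t½ = 0.693 × 274.4 / 70 = 2.717 L/h
D = CL × Css × τ / F = 2.717 × 19 × 6 / 0.95 = 326.0 mg

326 mg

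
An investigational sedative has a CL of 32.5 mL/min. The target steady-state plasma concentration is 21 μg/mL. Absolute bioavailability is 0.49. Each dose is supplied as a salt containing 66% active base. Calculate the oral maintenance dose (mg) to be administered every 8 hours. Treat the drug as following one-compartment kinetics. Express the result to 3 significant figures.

Convert clearance: 32.5 mL/min × 60 min/h ÷ 1000 mL/L = 1.950 L/h
At steady state, dose per interval replaces the amount cleared in that interval: F·S·D/τ = CL·Css.
D = CL × Css × τ / F / S = 1.950 × 21 × 8 / 0.49 / 0.66 = 1013 mg

1010 mg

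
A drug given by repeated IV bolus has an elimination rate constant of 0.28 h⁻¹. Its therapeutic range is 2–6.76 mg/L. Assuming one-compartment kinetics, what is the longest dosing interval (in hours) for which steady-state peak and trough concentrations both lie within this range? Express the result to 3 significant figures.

4.35 h

Between IV bolus doses, concentration decays as C = C₀·e^(−kτ), so C_peak/C_trough = e^(kτ).
τ_max = ln(C_peak/C_trough) / k = ln(6.76/2) / 0.2800 = 1.218 / 0.2800 = 4.350 h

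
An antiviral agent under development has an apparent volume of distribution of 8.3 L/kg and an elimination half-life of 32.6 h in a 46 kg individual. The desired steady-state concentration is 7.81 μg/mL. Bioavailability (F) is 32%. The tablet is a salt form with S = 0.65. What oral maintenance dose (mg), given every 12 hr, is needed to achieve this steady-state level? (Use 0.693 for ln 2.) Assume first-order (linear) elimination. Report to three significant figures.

Total Vd = 8.3 × 46 = 381.8 L
k = 0.693/32.6 = 0.02126 h⁻¹, so CL = k·Vd = 0.02126 × 381.8 = 8.117 L/h
D = CL × Css × τ / F / S = 8.117 × 7.81 × 12 / 0.32 / 0.65 = 3657 mg

3660 mg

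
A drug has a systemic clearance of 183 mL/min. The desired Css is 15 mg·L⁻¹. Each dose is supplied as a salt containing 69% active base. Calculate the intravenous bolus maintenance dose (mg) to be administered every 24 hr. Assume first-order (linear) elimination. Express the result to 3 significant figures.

5730 mg

CL = 183 mL/min = 183 × 0.06 = 10.98 L/h
At steady state, dose per interval replaces the amount cleared in that interval: S·D/τ = CL·Css.
D = CL × Css × τ / S = 10.98 × 15 × 24 / 0.69 = 5729 mg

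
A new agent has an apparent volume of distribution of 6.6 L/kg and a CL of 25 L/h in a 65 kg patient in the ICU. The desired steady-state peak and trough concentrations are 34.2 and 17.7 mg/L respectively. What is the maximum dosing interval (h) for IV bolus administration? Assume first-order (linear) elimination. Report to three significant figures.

11.3 h

Total Vd = 6.6 × 65 = 429.0 L
k = CL / Vd = 25.00 / 429.0 = 0.05828 h⁻¹
Between IV bolus doses, concentration decays as C = C₀·e^(−kτ), so C_peak/C_trough = e^(kτ).
τ_max = ln(C_peak/C_trough) / k = ln(34.2/17.7) / 0.05828 = 0.6587 / 0.05828 = 11.30 h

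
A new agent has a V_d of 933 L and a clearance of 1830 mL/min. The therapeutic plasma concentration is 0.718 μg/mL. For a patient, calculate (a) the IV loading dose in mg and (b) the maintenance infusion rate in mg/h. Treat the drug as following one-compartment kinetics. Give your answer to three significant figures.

(a) 670 mg; (b) 78.8 mg/h

LD = Vd · C_target = 933.0 × 0.718 = 669.9 mg
CL = 1830 mL/min × 60/1000 = 109.8 L/h
Maintenance: replace elimination → rate = CL × Css = 109.8 × 0.718 = 78.84 mg/h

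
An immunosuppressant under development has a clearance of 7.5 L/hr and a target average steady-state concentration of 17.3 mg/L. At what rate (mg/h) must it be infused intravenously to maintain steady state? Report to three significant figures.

130 mg/h

At steady state, infusion rate equals elimination rate: rate in = CL × Css.
R₀ = 7.500 × 17.3 = 129.8 mg/h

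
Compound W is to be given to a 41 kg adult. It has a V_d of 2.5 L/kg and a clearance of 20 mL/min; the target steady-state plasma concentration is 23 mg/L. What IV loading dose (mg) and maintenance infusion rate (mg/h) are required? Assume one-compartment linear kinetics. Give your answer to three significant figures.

(a) 2360 mg; (b) 27.6 mg/h

Vd(total) = 41 kg × 2.5 L/kg = 102.5 L
Loading: fill Vd to C_target → 102.5 L × 23 mg/L = 2358 mg
Convert clearance: 20 mL/min × 60 min/h ÷ 1000 mL/L = 1.200 L/h
Maintenance infusion rate = CL × Css = 1.200 × 23 = 27.60 mg/h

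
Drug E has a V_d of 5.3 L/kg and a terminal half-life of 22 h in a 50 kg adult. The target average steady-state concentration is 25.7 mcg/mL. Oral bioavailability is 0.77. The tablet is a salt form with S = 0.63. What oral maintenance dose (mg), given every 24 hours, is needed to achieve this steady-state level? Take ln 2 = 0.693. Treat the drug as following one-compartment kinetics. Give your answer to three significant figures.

10600 mg

Total Vd = 5.3 × 50 = 265.0 L
CL = 0.693 × Vd / t½ = 0.693 × 265.0 / 22 = 8.348 L/h
D = CL × Css × τ / F / S = 8.348 × 25.7 × 24 / 0.77 / 0.63 = 10610 mg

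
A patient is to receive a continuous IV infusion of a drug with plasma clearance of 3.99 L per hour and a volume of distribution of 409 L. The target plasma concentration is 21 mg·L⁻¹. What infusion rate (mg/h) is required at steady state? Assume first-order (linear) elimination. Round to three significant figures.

83.8 mg/h

Rate = CL × Css = 3.990 × 21 = 83.79 mg/h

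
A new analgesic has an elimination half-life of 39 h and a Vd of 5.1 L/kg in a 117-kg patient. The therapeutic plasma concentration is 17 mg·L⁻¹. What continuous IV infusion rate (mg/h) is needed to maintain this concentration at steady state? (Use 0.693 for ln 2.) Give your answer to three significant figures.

180 mg/h

Vd(total) = 117 kg × 5.1 L/kg = 596.7 L
CL = ln 2 · Vd / t½ = 0.693 × 596.7 / 39 = 10.60 L/h
Infusion rate = CL × Css = 10.60 × 17 = 180.2 mg/h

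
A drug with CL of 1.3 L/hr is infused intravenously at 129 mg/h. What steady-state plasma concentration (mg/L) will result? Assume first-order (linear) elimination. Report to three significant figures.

99.2 mg/L

Css = rate / CL = 129 / 1.300 = 99.23 mg/L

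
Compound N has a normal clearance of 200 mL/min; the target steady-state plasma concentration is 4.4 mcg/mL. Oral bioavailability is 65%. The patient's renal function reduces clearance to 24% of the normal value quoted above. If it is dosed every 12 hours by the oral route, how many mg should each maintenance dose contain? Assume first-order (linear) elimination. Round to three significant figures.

Convert clearance: 200 mL/min × 60 min/h ÷ 1000 mL/L = 12.00 L/h
Patient clearance = 0.24 × 12.00 = 2.880 L/h
D = CL × Css × τ / F = 2.880 × 4.4 × 12 / 0.65 = 233.9 mg

234 mg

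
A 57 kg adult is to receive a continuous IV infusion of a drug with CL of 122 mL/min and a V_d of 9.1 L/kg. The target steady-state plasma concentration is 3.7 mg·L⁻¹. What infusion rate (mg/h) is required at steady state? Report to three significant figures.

CL = 122 mL/min = 122 × 0.06 = 7.320 L/h
At steady state, infusion rate equals elimination rate: rate in = CL × Css.
Rate = CL × Css = 7.320 × 3.7 = 27.08 mg/h

27.1 mg/h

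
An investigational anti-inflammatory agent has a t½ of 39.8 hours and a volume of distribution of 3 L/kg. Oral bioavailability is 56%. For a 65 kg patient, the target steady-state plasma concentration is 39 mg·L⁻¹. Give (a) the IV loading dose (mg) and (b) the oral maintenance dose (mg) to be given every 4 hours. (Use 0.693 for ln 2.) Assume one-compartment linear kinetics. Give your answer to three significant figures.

Vd(total) = 65 kg × 3 L/kg = 195.0 L
LD = Vd × C = 195.0 × 39 = 7605 mg
CL = 0.693 × Vd / t½ = 0.693 × 195.0 / 39.8 = 3.395 L/h
D = CL × Css × τ / F = 3.395 × 39 × 4 / 0.56 = 945.8 mg

(a) 7610 mg; (b) 946 mg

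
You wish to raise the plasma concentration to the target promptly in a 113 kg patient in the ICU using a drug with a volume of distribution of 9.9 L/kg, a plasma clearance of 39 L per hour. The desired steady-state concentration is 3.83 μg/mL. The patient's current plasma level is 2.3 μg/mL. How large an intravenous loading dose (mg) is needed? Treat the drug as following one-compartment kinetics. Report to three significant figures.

Vd = 9.9 L/kg × 113 kg = 1119 L
Concentration deficit ΔC = 3.83 − 2.3 = 1.530 mg/L
LD = Vd × ΔC = 1119 × 1.530 = 1712 mg

1710 mg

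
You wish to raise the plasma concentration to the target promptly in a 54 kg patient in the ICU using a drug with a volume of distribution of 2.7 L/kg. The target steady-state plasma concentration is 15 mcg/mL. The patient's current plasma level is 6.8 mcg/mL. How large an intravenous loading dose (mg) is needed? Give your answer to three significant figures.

1200 mg

Vd = 2.7 L/kg × 54 kg = 145.8 L
Concentration deficit ΔC = 15 − 6.8 = 8.200 mg/L
LD = Vd × ΔC = 145.8 × 8.200 = 1196 mg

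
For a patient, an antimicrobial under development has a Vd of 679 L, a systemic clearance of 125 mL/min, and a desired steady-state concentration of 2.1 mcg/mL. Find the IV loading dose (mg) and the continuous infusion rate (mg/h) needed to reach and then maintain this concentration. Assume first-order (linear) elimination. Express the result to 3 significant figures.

(a) 1430 mg; (b) 15.8 mg/h

Loading: fill Vd to C_target → 679.0 L × 2.1 mg/L = 1426 mg
CL = 125 mL/min = 125 × 0.06 = 7.500 L/h
Maintenance infusion rate = CL × Css = 7.500 × 2.1 = 15.75 mg/h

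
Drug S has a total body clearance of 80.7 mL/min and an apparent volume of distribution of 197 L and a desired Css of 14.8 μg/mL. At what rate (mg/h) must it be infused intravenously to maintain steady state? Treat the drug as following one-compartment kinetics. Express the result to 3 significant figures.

71.7 mg/h

CL = 80.7 mL/min × 60/1000 = 4.842 L/h
Vd does not affect the maintenance rate; only clearance governs steady-state input.
Infusion rate = CL · Css = 4.842 L/h × 14.8 mg/L = 71.66 mg/h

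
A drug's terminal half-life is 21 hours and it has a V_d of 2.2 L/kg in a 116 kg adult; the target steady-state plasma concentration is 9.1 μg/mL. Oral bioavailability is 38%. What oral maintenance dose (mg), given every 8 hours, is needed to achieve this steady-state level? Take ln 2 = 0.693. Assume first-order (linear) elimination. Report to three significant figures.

Total Vd = 2.2 × 116 = 255.2 L
CL = 0.693 × Vd / t½ = 0.693 × 255.2 / 21 = 8.422 L/h
D = CL × Css × τ / F = 8.422 × 9.1 × 8 / 0.38 = 1613 mg

1610 mg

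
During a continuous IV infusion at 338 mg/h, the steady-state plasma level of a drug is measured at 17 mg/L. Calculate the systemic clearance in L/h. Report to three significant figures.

At steady state, infusion rate = CL × Css, so CL = rate / Css.
CL = 338 / 17 = 19.88 L/h

19.9 L/h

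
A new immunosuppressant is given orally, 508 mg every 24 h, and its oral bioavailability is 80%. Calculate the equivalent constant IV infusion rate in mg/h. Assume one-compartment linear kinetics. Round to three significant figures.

Equivalent systemic input: infusion rate = F·D/τ.
Rate = 0.8 × 508 / 24 = 16.93 mg/h

16.9 mg/h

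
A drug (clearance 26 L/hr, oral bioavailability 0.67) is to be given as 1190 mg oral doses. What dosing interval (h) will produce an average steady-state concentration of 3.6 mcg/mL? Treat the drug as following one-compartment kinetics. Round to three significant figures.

8.52 h

F·D/τ = CL·Css → τ = F·D / (CL·Css).
τ = 0.67 × 1190 / (26 × 3.6) = 8.518 h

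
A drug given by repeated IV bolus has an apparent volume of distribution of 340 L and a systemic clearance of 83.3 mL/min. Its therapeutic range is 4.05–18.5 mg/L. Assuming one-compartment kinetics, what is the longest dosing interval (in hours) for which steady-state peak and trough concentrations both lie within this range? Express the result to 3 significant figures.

103 h

Convert clearance: 83.3 mL/min × 60 min/h ÷ 1000 mL/L = 4.998 L/h
k = CL / Vd = 4.998 / 340.0 = 0.01470 h⁻¹
Between IV bolus doses, concentration decays as C = C₀·e^(−kτ), so C_peak/C_trough = e^(kτ).
τ_max = ln(C_peak/C_trough) / k = ln(18.5/4.05) / 0.01470 = 1.519 / 0.01470 = 103.3 h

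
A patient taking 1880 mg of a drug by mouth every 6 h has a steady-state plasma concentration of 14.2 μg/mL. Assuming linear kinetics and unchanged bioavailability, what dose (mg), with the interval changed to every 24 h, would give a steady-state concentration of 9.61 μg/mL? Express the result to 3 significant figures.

5090 mg

For first-order elimination, Css ∝ F·D/(CL·τ); F and CL are unchanged, so Css ∝ D/τ.
D₂ = D₁ × (Css,target / Css,current) × (τ₂/τ₁) = 1880 × (9.61/14.2) × (24/6) = 5089 mg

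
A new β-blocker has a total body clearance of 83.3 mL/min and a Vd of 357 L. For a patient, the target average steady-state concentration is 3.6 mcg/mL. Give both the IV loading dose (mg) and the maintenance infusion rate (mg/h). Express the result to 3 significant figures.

(a) 1290 mg; (b) 18.0 mg/h

Loading: fill Vd to C_target → 357.0 L × 3.6 mg/L = 1285 mg
CL = 83.3 mL/min × 60/1000 = 4.998 L/h
Maintenance infusion rate = CL × Css = 4.998 × 3.6 = 17.99 mg/h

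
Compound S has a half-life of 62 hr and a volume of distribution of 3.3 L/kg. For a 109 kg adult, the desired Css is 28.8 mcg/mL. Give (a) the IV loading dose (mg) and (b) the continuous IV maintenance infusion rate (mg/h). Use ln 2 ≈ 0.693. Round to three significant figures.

Vd = 3.3 L/kg × 109 kg = 359.7 L
LD = Vd × C = 359.7 × 28.8 = 10360 mg
CL = 0.693 × Vd / t½ = 0.693 × 359.7 / 62 = 4.021 L/h
Infusion rate = CL × Css = 4.021 × 28.8 = 115.8 mg/h

(a) 10400 mg; (b) 116 mg/h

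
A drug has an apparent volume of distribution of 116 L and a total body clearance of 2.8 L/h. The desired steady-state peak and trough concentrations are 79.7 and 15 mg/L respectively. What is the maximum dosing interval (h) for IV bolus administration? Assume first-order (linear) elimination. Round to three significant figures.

k = CL / Vd = 2.800 / 116.0 = 0.02414 h⁻¹
Between IV bolus doses, concentration decays as C = C₀·e^(−kτ), so C_peak/C_trough = e^(kτ).
τ_max = ln(C_peak/C_trough) / k = ln(79.7/15) / 0.02414 = 1.670 / 0.02414 = 69.18 h

69.2 h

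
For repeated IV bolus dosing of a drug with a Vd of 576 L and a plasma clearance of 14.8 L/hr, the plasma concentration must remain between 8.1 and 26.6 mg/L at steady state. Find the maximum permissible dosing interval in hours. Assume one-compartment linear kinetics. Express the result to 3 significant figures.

46.3 h

k = CL / Vd = 14.80 / 576.0 = 0.02569 h⁻¹
Between IV bolus doses, concentration decays as C = C₀·e^(−kτ), so C_peak/C_trough = e^(kτ).
τ_max = ln(C_peak/C_trough) / k = ln(26.6/8.1) / 0.02569 = 1.189 / 0.02569 = 46.28 h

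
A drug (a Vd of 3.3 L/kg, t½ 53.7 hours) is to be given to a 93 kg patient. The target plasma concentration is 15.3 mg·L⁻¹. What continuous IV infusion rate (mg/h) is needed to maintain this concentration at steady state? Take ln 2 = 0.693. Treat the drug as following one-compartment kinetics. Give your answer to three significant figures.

Total Vd = 3.3 × 93 = 306.9 L
CL = ln 2 · Vd / t½ = 0.693 × 306.9 / 53.7 = 3.961 L/h
Infusion rate = CL × Css = 3.961 × 15.3 = 60.60 mg/h

60.6 mg/h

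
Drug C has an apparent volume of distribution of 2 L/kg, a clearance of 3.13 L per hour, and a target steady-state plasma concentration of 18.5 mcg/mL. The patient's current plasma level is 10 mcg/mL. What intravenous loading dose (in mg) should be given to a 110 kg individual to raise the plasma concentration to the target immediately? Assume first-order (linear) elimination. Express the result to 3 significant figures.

Vd(total) = 110 kg × 2 L/kg = 220.0 L
Concentration deficit ΔC = 18.5 − 10 = 8.500 mg/L
LD = Vd × ΔC = 220.0 × 8.500 = 1870 mg

1870 mg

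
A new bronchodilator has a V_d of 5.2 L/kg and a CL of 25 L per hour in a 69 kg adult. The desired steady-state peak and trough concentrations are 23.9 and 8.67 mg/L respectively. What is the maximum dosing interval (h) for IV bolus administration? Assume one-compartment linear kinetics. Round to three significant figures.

Vd = 5.2 L/kg × 69 kg = 358.8 L
k = CL / Vd = 25.00 / 358.8 = 0.06968 h⁻¹
Between IV bolus doses, concentration decays as C = C₀·e^(−kτ), so C_peak/C_trough = e^(kτ).
τ_max = ln(C_peak/C_trough) / k = ln(23.9/8.67) / 0.06968 = 1.014 / 0.06968 = 14.55 h

14.6 h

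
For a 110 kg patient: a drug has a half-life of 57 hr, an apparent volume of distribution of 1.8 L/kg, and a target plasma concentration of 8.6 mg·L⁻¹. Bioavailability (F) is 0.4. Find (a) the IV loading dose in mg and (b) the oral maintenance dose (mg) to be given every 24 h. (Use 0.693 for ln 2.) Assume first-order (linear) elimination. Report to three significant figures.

(a) 1700 mg; (b) 1240 mg

Vd(total) = 110 kg × 1.8 L/kg = 198.0 L
LD = Vd × C = 198.0 × 8.6 = 1703 mg
CL = 0.693 × Vd / t½ = 0.693 × 198.0 / 57 = 2.407 L/h
D = CL × Css × τ / F = 2.407 × 8.6 × 24 / 0.4 = 1242 mg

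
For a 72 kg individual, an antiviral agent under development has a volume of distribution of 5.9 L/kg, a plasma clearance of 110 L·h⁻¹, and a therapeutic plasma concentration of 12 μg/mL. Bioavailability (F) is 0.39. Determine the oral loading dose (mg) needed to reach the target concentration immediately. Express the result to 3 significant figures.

13100 mg

Vd(total) = 72 kg × 5.9 L/kg = 424.8 L
LD is governed by Vd — clearance does not enter the loading-dose calculation.
LD = Vd × C / F = 424.8 × 12.00 / 0.39 = 13070 mg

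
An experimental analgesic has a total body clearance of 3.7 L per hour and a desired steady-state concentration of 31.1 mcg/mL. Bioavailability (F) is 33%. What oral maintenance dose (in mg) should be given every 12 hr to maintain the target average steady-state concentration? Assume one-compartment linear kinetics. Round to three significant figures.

4180 mg

D = CL × Css × τ / F = 3.700 × 31.1 × 12 / 0.33 = 4184 mg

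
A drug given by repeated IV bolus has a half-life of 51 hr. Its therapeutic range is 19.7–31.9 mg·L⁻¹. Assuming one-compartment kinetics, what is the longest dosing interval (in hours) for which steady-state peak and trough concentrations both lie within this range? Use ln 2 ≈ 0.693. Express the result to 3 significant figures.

35.5 h

k = 0.693 / t½ = 0.693 / 51 = 0.01359 h⁻¹
Between IV bolus doses, concentration decays as C = C₀·e^(−kτ), so C_peak/C_trough = e^(kτ).
τ_max = ln(C_peak/C_trough) / k = ln(31.9/19.7) / 0.01359 = 0.4820 / 0.01359 = 35.47 h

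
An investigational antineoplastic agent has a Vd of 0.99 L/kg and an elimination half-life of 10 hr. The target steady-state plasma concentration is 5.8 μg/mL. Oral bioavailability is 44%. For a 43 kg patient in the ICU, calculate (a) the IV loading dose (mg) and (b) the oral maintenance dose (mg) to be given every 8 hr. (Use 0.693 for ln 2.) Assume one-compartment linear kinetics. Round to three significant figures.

Vd(total) = 43 kg × 0.99 L/kg = 42.57 L
LD = Vd × C = 42.57 × 5.8 = 246.9 mg
CL = 0.693 × Vd / t½ = 0.693 × 42.57 / 10 = 2.950 L/h
D = CL × Css × τ / F = 2.950 × 5.8 × 8 / 0.44 = 311.1 mg

(a) 247 mg; (b) 311 mg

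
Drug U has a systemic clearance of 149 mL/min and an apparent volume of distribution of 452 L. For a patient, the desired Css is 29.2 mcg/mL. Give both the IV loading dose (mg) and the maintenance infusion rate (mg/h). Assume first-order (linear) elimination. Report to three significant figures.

(a) 13200 mg; (b) 261 mg/h

Loading: fill Vd to C_target → 452.0 L × 29.2 mg/L = 13200 mg
CL = 149 mL/min = 149 × 0.06 = 8.940 L/h
Maintenance infusion rate = CL × Css = 8.940 × 29.2 = 261.0 mg/h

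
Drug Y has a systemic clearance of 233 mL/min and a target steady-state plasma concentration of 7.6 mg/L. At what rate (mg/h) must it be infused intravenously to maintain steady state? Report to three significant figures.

106 mg/h

CL = 233 mL/min = 233 × 0.06 = 13.98 L/h
R₀ = 13.98 × 7.6 = 106.2 mg/h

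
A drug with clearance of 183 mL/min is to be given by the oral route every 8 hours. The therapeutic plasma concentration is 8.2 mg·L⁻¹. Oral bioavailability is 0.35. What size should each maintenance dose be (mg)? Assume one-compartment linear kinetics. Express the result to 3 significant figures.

Convert clearance: 183 mL/min × 60 min/h ÷ 1000 mL/L = 10.98 L/h
D = CL × Css × τ / F = 10.98 × 8.2 × 8 / 0.35 = 2058 mg

2060 mg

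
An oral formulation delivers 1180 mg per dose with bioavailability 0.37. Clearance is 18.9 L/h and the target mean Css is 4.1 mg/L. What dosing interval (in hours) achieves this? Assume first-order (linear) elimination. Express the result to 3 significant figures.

5.63 h

F·D/τ = CL·Css → τ = F·D / (CL·Css).
τ = 0.37 × 1180 / (18.9 × 4.1) = 5.634 h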